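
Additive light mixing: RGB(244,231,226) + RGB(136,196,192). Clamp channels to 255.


Additive: each channel = min(255, C₁+C₂)
R: 244+136 = 380 → 255
G: 231+196 = 427 → 255
B: 226+192 = 418 → 255
= RGB(255, 255, 255)


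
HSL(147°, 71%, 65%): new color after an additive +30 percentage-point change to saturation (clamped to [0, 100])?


Original S = 71%
Adjustment = +30 percentage points
New S = 71 + (30) = 101
Clamp to [0, 100] → 100
= HSL(147°, 100%, 65%)


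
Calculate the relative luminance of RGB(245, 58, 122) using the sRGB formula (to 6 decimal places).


Linearize each channel (sRGB transfer function): c = v/255; c_lin = c/12.92 if c ≤ 0.04045, else ((c+0.055)/1.055)^2.4
  R: 245/255 ≈ 0.960784 > 0.04045 → ((0.960784+0.055)/1.055)^2.4 ≈ 0.913099
  G: 58/255 ≈ 0.227451 > 0.04045 → ((0.227451+0.055)/1.055)^2.4 ≈ 0.042311
  B: 122/255 ≈ 0.478431 > 0.04045 → ((0.478431+0.055)/1.055)^2.4 ≈ 0.194618
R_lin = 0.913099, G_lin = 0.042311, B_lin = 0.194618
L = 0.2126×R + 0.7152×G + 0.0722×B
L = 0.2126×0.913099 + 0.7152×0.042311 + 0.0722×0.194618
L ≈ 0.238437


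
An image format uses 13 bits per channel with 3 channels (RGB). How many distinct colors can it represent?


Total bits = 13 bits/channel × 3 channels = 39 bits
Distinct colors = 2^39
= 549,755,813,888 colors


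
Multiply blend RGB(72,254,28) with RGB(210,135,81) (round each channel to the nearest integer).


Multiply: C = A×B/255, rounded to nearest integer
R: 72×210/255 = 15120/255 ≈ 59.294 → 59
G: 254×135/255 = 34290/255 ≈ 134.471 → 134
B: 28×81/255 = 2268/255 ≈ 8.894 → 9
= RGB(59, 134, 9)


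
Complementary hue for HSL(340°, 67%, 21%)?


Complement = opposite side of color wheel = hue + 180°
H' = (340 + 180) mod 360 = 160°
S and L unchanged.
= HSL(160°, 67%, 21%)


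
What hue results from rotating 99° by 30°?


New hue = (H + rotation) mod 360
New hue = (99 + 30) mod 360
= 129 mod 360
= 129°


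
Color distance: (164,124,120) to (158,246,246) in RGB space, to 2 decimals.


d = √[(R₁-R₂)² + (G₁-G₂)² + (B₁-B₂)²]
d = √[(164-158)² + (124-246)² + (120-246)²]
d = √[36 + 14884 + 15876]
d = √30796
d ≈ 175.49


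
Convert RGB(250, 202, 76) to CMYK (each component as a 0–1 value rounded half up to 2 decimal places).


R'=250/255≈0.9804, G'=202/255≈0.7922, B'=76/255≈0.2980
K = 1 - max(R',G',B') = 1 - 250/255 = 5/255 = 0.01960… → 0.02
(1-R'-K)/(1-K) simplifies to (max-R)/max with max = 250:
C = (250-250)/250 = 0/250 = 0 → 0.00
M = (250-202)/250 = 48/250 = 0.192 → 0.19
Y = (250-76)/250 = 174/250 = 0.696 → 0.70
= CMYK(0.00, 0.19, 0.70, 0.02)


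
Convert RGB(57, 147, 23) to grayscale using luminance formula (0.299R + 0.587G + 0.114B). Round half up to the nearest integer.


Gray = 0.299×R + 0.587×G + 0.114×B
Gray = 0.299×57 + 0.587×147 + 0.114×23
Gray = 17.043 + 86.289 + 2.622
Gray = 105.954 → round half up → 106
Gray = 106


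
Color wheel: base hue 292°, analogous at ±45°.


Base hue: 292°
Left analog: (292 - 45) mod 360 = 247°
Right analog: (292 + 45) mod 360 = 337°
Analogous hues = 247° and 337°


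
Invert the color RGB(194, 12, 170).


Invert: (255-R, 255-G, 255-B)
R: 255-194 = 61
G: 255-12 = 243
B: 255-170 = 85
= RGB(61, 243, 85)


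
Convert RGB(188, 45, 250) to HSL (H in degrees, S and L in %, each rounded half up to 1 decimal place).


Normalize: R'=188/255≈0.7373, G'=45/255≈0.1765, B'=250/255≈0.9804
Max=250/255, Min=45/255, Δ=Max-Min=205/255
L = (Max+Min)/2 = (250+45)/510 = 295/510 = 0.57843… → L = 57.8%
L > 0.5 → S = Δ/(2-Max-Min) = 205/(510-250-45) = 205/215 = 0.95348… → S = 95.3%
(the 1/255 factors cancel in S and H, so raw channel differences can be used)
Max is B' → H = 60 × ((R-G)/Δ + 4) = 60 × ((188-45)/205 + 4)
  143/205 + 4 = 0.6975… + 4 = 4.6975…
  H = 60 × 4.6975… = 281.853…° → H = 281.9°
= HSL(281.9°, 95.3%, 57.8%)


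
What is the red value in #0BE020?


Color: #0BE020
R = 0B = 11
G = E0 = 224
B = 20 = 32
Red = 11


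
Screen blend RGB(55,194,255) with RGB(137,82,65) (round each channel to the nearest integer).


Screen: C = 255 - (255-A)×(255-B)/255, rounded to nearest integer
R: 255 - (255-55)×(255-137)/255 = 255 - 23600/255 ≈ 255 - 92.549 = 162.451 → 162
G: 255 - (255-194)×(255-82)/255 = 255 - 10553/255 ≈ 255 - 41.384 = 213.616 → 214
B: 255 - (255-255)×(255-65)/255 = 255 - 0/255 ≈ 255 - 0.000 = 255.000 → 255
= RGB(162, 214, 255)


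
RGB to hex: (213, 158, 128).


R = 213 → D5 (hex)
G = 158 → 9E (hex)
B = 128 → 80 (hex)
Hex = #D59E80


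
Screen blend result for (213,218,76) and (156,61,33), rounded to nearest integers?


Screen: C = 255 - (255-A)×(255-B)/255, rounded to nearest integer
R: 255 - (255-213)×(255-156)/255 = 255 - 4158/255 ≈ 255 - 16.306 = 238.694 → 239
G: 255 - (255-218)×(255-61)/255 = 255 - 7178/255 ≈ 255 - 28.149 = 226.851 → 227
B: 255 - (255-76)×(255-33)/255 = 255 - 39738/255 ≈ 255 - 155.835 = 99.165 → 99
= RGB(239, 227, 99)


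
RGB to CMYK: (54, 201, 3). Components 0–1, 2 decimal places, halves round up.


R'=54/255≈0.2118, G'=201/255≈0.7882, B'=3/255≈0.0118
K = 1 - max(R',G',B') = 1 - 201/255 = 54/255 = 0.21176… → 0.21
(1-R'-K)/(1-K) simplifies to (max-R)/max with max = 201:
C = (201-54)/201 = 147/201 = 0.73134… → 0.73
M = (201-201)/201 = 0/201 = 0 → 0.00
Y = (201-3)/201 = 198/201 = 0.98507… → 0.99
= CMYK(0.73, 0.00, 0.99, 0.21)


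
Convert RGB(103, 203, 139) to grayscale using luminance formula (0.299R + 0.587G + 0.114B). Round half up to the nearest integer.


Gray = 0.299×R + 0.587×G + 0.114×B
Gray = 0.299×103 + 0.587×203 + 0.114×139
Gray = 30.797 + 119.161 + 15.846
Gray = 165.804 → round half up → 166
Gray = 166


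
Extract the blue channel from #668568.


Color: #668568
R = 66 = 102
G = 85 = 133
B = 68 = 104
Blue = 104


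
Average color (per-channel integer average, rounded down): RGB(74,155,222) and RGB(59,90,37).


Midpoint: each channel = ⌊(C₁+C₂)/2⌋
R: ⌊(74+59)/2⌋ = 66
G: ⌊(155+90)/2⌋ = 122
B: ⌊(222+37)/2⌋ = 129
= RGB(66, 122, 129)


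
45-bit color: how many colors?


Colors = 2^bits = 2^45
= 35,184,372,088,832 colors


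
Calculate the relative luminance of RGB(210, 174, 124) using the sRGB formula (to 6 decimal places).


Linearize each channel (sRGB transfer function): c = v/255; c_lin = c/12.92 if c ≤ 0.04045, else ((c+0.055)/1.055)^2.4
  R: 210/255 ≈ 0.823529 > 0.04045 → ((0.823529+0.055)/1.055)^2.4 ≈ 0.644480
  G: 174/255 ≈ 0.682353 > 0.04045 → ((0.682353+0.055)/1.055)^2.4 ≈ 0.423268
  B: 124/255 ≈ 0.486275 > 0.04045 → ((0.486275+0.055)/1.055)^2.4 ≈ 0.201556
R_lin = 0.644480, G_lin = 0.423268, B_lin = 0.201556
L = 0.2126×R + 0.7152×G + 0.0722×B
L = 0.2126×0.644480 + 0.7152×0.423268 + 0.0722×0.201556
L ≈ 0.454290


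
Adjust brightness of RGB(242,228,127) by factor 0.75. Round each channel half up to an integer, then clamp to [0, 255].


Multiply each channel by 0.75, round half up, clamp to [0, 255]
R: 242×0.75 = 181.5 → round → 182
G: 228×0.75 = 171
B: 127×0.75 = 95.25 → round → 95
= RGB(182, 171, 95)


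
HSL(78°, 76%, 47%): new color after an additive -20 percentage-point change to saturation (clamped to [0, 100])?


Original S = 76%
Adjustment = -20 percentage points
New S = 76 + (-20) = 56
Clamp to [0, 100] → 56
= HSL(78°, 56%, 47%)


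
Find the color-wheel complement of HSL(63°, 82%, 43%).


Complement = opposite side of color wheel = hue + 180°
H' = (63 + 180) mod 360 = 243°
S and L unchanged.
= HSL(243°, 82%, 43%)


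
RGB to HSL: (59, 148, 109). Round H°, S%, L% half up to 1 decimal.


Normalize: R'=59/255≈0.2314, G'=148/255≈0.5804, B'=109/255≈0.4275
Max=148/255, Min=59/255, Δ=Max-Min=89/255
L = (Max+Min)/2 = (148+59)/510 = 207/510 = 0.40588… → L = 40.6%
L ≤ 0.5 → S = Δ/(Max+Min) = 89/(148+59) = 89/207 = 0.42995… → S = 43.0%
(the 1/255 factors cancel in S and H, so raw channel differences can be used)
Max is G' → H = 60 × ((B-R)/Δ + 2) = 60 × ((109-59)/89 + 2)
  50/89 + 2 = 0.5617… + 2 = 2.5617…
  H = 60 × 2.5617… = 153.707…° → H = 153.7°
= HSL(153.7°, 43.0%, 40.6%)


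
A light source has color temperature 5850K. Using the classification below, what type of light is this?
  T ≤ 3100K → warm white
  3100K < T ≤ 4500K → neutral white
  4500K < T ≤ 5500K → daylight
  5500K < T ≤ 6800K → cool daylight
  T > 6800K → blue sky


Temperature: 5850K
5500K < 5850K ≤ 6800K → cool daylight
Classification: cool daylight


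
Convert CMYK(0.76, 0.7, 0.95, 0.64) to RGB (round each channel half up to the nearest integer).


R = 255 × (1-C) × (1-K) = 255 × 0.24 × 0.36 = 22.032 → 22
G = 255 × (1-M) × (1-K) = 255 × 0.30 × 0.36 = 27.54 → 28
B = 255 × (1-Y) × (1-K) = 255 × 0.05 × 0.36 = 4.59 → 5
= RGB(22, 28, 5)


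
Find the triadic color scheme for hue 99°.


Triadic: equally spaced at 120° intervals
H1 = 99°
H2 = (99 + 120) mod 360 = 219°
H3 = (99 + 240) mod 360 = 339°
Triadic = 99°, 219°, 339°


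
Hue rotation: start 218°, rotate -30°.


New hue = (H + rotation) mod 360
New hue = (218 -30) mod 360
= 188 mod 360
= 188°


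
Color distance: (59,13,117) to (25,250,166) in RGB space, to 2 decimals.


d = √[(R₁-R₂)² + (G₁-G₂)² + (B₁-B₂)²]
d = √[(59-25)² + (13-250)² + (117-166)²]
d = √[1156 + 56169 + 2401]
d = √59726
d ≈ 244.39


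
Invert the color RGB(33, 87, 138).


Invert: (255-R, 255-G, 255-B)
R: 255-33 = 222
G: 255-87 = 168
B: 255-138 = 117
= RGB(222, 168, 117)


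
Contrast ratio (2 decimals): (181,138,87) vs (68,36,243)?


Linearize each sRGB channel c=v/255: c/12.92 if c ≤ 0.04045 else ((c+0.055)/1.055)^2.4
L = 0.2126×R_lin + 0.7152×G_lin + 0.0722×B_lin
Color 1 (181,138,87):
  R=181: 181/255≈0.7098 > 0.04045 → ((0.7098+0.055)/1.055)^2.4 ≈ 0.46208
  G=138: 138/255≈0.5412 > 0.04045 → ((0.5412+0.055)/1.055)^2.4 ≈ 0.25415
  B=87: 87/255≈0.3412 > 0.04045 → ((0.3412+0.055)/1.055)^2.4 ≈ 0.09531
  L1 = 0.2126×0.46208 + 0.7152×0.25415 + 0.0722×0.09531 ≈ 0.28689
Color 2 (68,36,243):
  R=68: 68/255≈0.2667 > 0.04045 → ((0.2667+0.055)/1.055)^2.4 ≈ 0.05781
  G=36: 36/255≈0.1412 > 0.04045 → ((0.1412+0.055)/1.055)^2.4 ≈ 0.01764
  B=243: 243/255≈0.9529 > 0.04045 → ((0.9529+0.055)/1.055)^2.4 ≈ 0.89627
  L2 = 0.2126×0.05781 + 0.7152×0.01764 + 0.0722×0.89627 ≈ 0.08962
Lighter = 0.28689, Darker = 0.08962
Ratio = (L_lighter + 0.05) / (L_darker + 0.05)
Ratio = (0.28689 + 0.05) / (0.08962 + 0.05) = 0.33689 / 0.13962 ≈ 2.4129
Ratio ≈ 2.41:1


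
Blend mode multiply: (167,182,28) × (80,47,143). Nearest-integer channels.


Multiply: C = A×B/255, rounded to nearest integer
R: 167×80/255 = 13360/255 ≈ 52.392 → 52
G: 182×47/255 = 8554/255 ≈ 33.545 → 34
B: 28×143/255 = 4004/255 ≈ 15.702 → 16
= RGB(52, 34, 16)


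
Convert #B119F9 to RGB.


B1 → 177 (R)
19 → 25 (G)
F9 → 249 (B)
= RGB(177, 25, 249)


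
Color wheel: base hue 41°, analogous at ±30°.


Base hue: 41°
Left analog: (41 - 30) mod 360 = 11°
Right analog: (41 + 30) mod 360 = 71°
Analogous hues = 11° and 71°


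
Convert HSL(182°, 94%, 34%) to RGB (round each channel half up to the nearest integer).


H=182°, S=0.94, L=0.34
C = (1-|2L-1|)×S = (1-|-0.32|)×0.94 = 0.6392
H' = H/60 = 182/60 ≈ 3.0333; X = C×(1-|H' mod 2 - 1|) ≈ 0.6179
m = L - C/2 = 0.34 - 0.3196 = 0.0204
Sector ⌊H'⌋ = 3 → (R',G',B') = (0.0, ≈0.6179, 0.6392)
RGB = ((R'+m)×255, (G'+m)×255, (B'+m)×255) = (5.202, 162.7648, 168.198)
Round half up → RGB(5, 163, 168)


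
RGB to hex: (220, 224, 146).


R = 220 → DC (hex)
G = 224 → E0 (hex)
B = 146 → 92 (hex)
Hex = #DCE092


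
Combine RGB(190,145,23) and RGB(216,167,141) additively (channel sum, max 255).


Additive: each channel = min(255, C₁+C₂)
R: 190+216 = 406 → 255
G: 145+167 = 312 → 255
B: 23+141 = 164 → 164
= RGB(255, 255, 164)


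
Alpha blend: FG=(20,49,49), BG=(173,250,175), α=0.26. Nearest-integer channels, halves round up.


C = α×F + (1-α)×B, with 1-α = 0.74
R: 0.26×20 + 0.74×173 = 5.20 + 128.02 = 133.22 → 133
G: 0.26×49 + 0.74×250 = 12.74 + 185.00 = 197.74 → 198
B: 0.26×49 + 0.74×175 = 12.74 + 129.50 = 142.24 → 142
= RGB(133, 198, 142)


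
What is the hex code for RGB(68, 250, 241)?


R = 68 → 44 (hex)
G = 250 → FA (hex)
B = 241 → F1 (hex)
Hex = #44FAF1


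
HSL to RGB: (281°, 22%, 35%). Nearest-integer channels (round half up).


H=281°, S=0.22, L=0.35
C = (1-|2L-1|)×S = (1-|-0.30|)×0.22 = 0.154
H' = H/60 = 281/60 ≈ 4.6833; X = C×(1-|H' mod 2 - 1|) ≈ 0.1052
m = L - C/2 = 0.35 - 0.077 = 0.273
Sector ⌊H'⌋ = 4 → (R',G',B') = (≈0.1052, 0.0, 0.154)
RGB = ((R'+m)×255, (G'+m)×255, (B'+m)×255) = (96.4495, 69.615, 108.885)
Round half up → RGB(96, 70, 109)


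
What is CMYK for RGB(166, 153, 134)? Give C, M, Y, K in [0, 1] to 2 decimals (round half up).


R'=166/255≈0.6510, G'=153/255≈0.6000, B'=134/255≈0.5255
K = 1 - max(R',G',B') = 1 - 166/255 = 89/255 = 0.34901… → 0.35
(1-R'-K)/(1-K) simplifies to (max-R)/max with max = 166:
C = (166-166)/166 = 0/166 = 0 → 0.00
M = (166-153)/166 = 13/166 = 0.07831… → 0.08
Y = (166-134)/166 = 32/166 = 0.19277… → 0.19
= CMYK(0.00, 0.08, 0.19, 0.35)


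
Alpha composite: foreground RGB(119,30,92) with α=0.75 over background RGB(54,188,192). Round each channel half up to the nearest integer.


C = α×F + (1-α)×B, with 1-α = 0.25
R: 0.75×119 + 0.25×54 = 89.25 + 13.50 = 102.75 → 103
G: 0.75×30 + 0.25×188 = 22.50 + 47.00 = 69.50 → 70
B: 0.75×92 + 0.25×192 = 69.00 + 48.00 = 117.00 → 117
= RGB(103, 70, 117)


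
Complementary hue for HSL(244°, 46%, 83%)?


Complement = opposite side of color wheel = hue + 180°
H' = (244 + 180) mod 360 = 64°
S and L unchanged.
= HSL(64°, 46%, 83%)


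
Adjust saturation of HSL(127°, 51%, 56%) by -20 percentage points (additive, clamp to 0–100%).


Original S = 51%
Adjustment = -20 percentage points
New S = 51 + (-20) = 31
Clamp to [0, 100] → 31
= HSL(127°, 31%, 56%)


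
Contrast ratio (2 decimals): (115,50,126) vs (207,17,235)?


Linearize each sRGB channel c=v/255: c/12.92 if c ≤ 0.04045 else ((c+0.055)/1.055)^2.4
L = 0.2126×R_lin + 0.7152×G_lin + 0.0722×B_lin
Color 1 (115,50,126):
  R=115: 115/255≈0.4510 > 0.04045 → ((0.4510+0.055)/1.055)^2.4 ≈ 0.17144
  G=50: 50/255≈0.1961 > 0.04045 → ((0.1961+0.055)/1.055)^2.4 ≈ 0.03190
  B=126: 126/255≈0.4941 > 0.04045 → ((0.4941+0.055)/1.055)^2.4 ≈ 0.20864
  L1 = 0.2126×0.17144 + 0.7152×0.03190 + 0.0722×0.20864 ≈ 0.07432
Color 2 (207,17,235):
  R=207: 207/255≈0.8118 > 0.04045 → ((0.8118+0.055)/1.055)^2.4 ≈ 0.62396
  G=17: 17/255≈0.0667 > 0.04045 → ((0.0667+0.055)/1.055)^2.4 ≈ 0.00561
  B=235: 235/255≈0.9216 > 0.04045 → ((0.9216+0.055)/1.055)^2.4 ≈ 0.83077
  L2 = 0.2126×0.62396 + 0.7152×0.00561 + 0.0722×0.83077 ≈ 0.19664
Lighter = 0.19664, Darker = 0.07432
Ratio = (L_lighter + 0.05) / (L_darker + 0.05)
Ratio = (0.19664 + 0.05) / (0.07432 + 0.05) = 0.24664 / 0.12432 ≈ 1.9839
Ratio ≈ 1.98:1


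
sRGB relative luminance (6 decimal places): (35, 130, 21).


Linearize each channel (sRGB transfer function): c = v/255; c_lin = c/12.92 if c ≤ 0.04045, else ((c+0.055)/1.055)^2.4
  R: 35/255 ≈ 0.137255 > 0.04045 → ((0.137255+0.055)/1.055)^2.4 ≈ 0.016807
  G: 130/255 ≈ 0.509804 > 0.04045 → ((0.509804+0.055)/1.055)^2.4 ≈ 0.223228
  B: 21/255 ≈ 0.082353 > 0.04045 → ((0.082353+0.055)/1.055)^2.4 ≈ 0.007499
R_lin = 0.016807, G_lin = 0.223228, B_lin = 0.007499
L = 0.2126×R + 0.7152×G + 0.0722×B
L = 0.2126×0.016807 + 0.7152×0.223228 + 0.0722×0.007499
L ≈ 0.163767


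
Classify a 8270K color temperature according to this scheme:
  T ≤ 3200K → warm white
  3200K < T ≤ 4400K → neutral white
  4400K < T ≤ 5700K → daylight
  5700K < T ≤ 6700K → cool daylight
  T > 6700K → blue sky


Temperature: 8270K
8270K > 6700K → blue sky
Classification: blue sky


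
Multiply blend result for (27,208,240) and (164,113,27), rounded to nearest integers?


Multiply: C = A×B/255, rounded to nearest integer
R: 27×164/255 = 4428/255 ≈ 17.365 → 17
G: 208×113/255 = 23504/255 ≈ 92.173 → 92
B: 240×27/255 = 6480/255 ≈ 25.412 → 25
= RGB(17, 92, 25)


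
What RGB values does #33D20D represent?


33 → 51 (R)
D2 → 210 (G)
0D → 13 (B)
= RGB(51, 210, 13)


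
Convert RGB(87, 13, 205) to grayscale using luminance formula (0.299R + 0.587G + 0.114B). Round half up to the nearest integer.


Gray = 0.299×R + 0.587×G + 0.114×B
Gray = 0.299×87 + 0.587×13 + 0.114×205
Gray = 26.013 + 7.631 + 23.370
Gray = 57.014 → round half up → 57
Gray = 57


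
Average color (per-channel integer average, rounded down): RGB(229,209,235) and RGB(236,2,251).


Midpoint: each channel = ⌊(C₁+C₂)/2⌋
R: ⌊(229+236)/2⌋ = 232
G: ⌊(209+2)/2⌋ = 105
B: ⌊(235+251)/2⌋ = 243
= RGB(232, 105, 243)


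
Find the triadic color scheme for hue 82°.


Triadic: equally spaced at 120° intervals
H1 = 82°
H2 = (82 + 120) mod 360 = 202°
H3 = (82 + 240) mod 360 = 322°
Triadic = 82°, 202°, 322°


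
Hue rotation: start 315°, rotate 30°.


New hue = (H + rotation) mod 360
New hue = (315 + 30) mod 360
= 345 mod 360
= 345°


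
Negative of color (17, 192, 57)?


Invert: (255-R, 255-G, 255-B)
R: 255-17 = 238
G: 255-192 = 63
B: 255-57 = 198
= RGB(238, 63, 198)


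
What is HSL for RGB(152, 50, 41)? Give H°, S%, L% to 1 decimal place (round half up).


Normalize: R'=152/255≈0.5961, G'=50/255≈0.1961, B'=41/255≈0.1608
Max=152/255, Min=41/255, Δ=Max-Min=111/255
L = (Max+Min)/2 = (152+41)/510 = 193/510 = 0.37843… → L = 37.8%
L ≤ 0.5 → S = Δ/(Max+Min) = 111/(152+41) = 111/193 = 0.57512… → S = 57.5%
(the 1/255 factors cancel in S and H, so raw channel differences can be used)
Max is R' → H = 60 × (((G-B)/Δ) mod 6) = 60 × (((50-41)/111) mod 6)
  9/111 = 0.0810…
  H = 60 × 0.0810… = 4.864…° → H = 4.9°
= HSL(4.9°, 57.5%, 37.8%)


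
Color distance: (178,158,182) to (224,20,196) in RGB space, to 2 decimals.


d = √[(R₁-R₂)² + (G₁-G₂)² + (B₁-B₂)²]
d = √[(178-224)² + (158-20)² + (182-196)²]
d = √[2116 + 19044 + 196]
d = √21356
d ≈ 146.14


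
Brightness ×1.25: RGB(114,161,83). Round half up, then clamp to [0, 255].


Multiply each channel by 1.25, round half up, clamp to [0, 255]
R: 114×1.25 = 142.5 → round → 143
G: 161×1.25 = 201.25 → round → 201
B: 83×1.25 = 103.75 → round → 104
= RGB(143, 201, 104)


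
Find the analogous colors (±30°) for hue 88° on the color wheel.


Base hue: 88°
Left analog: (88 - 30) mod 360 = 58°
Right analog: (88 + 30) mod 360 = 118°
Analogous hues = 58° and 118°


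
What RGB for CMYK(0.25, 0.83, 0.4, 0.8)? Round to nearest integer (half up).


R = 255 × (1-C) × (1-K) = 255 × 0.75 × 0.20 = 38.25 → 38
G = 255 × (1-M) × (1-K) = 255 × 0.17 × 0.20 = 8.67 → 9
B = 255 × (1-Y) × (1-K) = 255 × 0.60 × 0.20 = 30.6 → 31
= RGB(38, 9, 31)


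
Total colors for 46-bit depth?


Colors = 2^bits = 2^46
= 70,368,744,177,664 colors


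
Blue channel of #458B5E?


Color: #458B5E
R = 45 = 69
G = 8B = 139
B = 5E = 94
Blue = 94


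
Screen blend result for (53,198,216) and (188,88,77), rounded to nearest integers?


Screen: C = 255 - (255-A)×(255-B)/255, rounded to nearest integer
R: 255 - (255-53)×(255-188)/255 = 255 - 13534/255 ≈ 255 - 53.075 = 201.925 → 202
G: 255 - (255-198)×(255-88)/255 = 255 - 9519/255 ≈ 255 - 37.329 = 217.671 → 218
B: 255 - (255-216)×(255-77)/255 = 255 - 6942/255 ≈ 255 - 27.224 = 227.776 → 228
= RGB(202, 218, 228)


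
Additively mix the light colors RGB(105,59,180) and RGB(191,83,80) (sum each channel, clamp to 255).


Additive: each channel = min(255, C₁+C₂)
R: 105+191 = 296 → 255
G: 59+83 = 142 → 142
B: 180+80 = 260 → 255
= RGB(255, 142, 255)


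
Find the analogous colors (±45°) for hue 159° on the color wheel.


Base hue: 159°
Left analog: (159 - 45) mod 360 = 114°
Right analog: (159 + 45) mod 360 = 204°
Analogous hues = 114° and 204°


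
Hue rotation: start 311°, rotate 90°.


New hue = (H + rotation) mod 360
New hue = (311 + 90) mod 360
= 401 mod 360
= 41°


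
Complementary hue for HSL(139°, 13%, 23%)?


Complement = opposite side of color wheel = hue + 180°
H' = (139 + 180) mod 360 = 319°
S and L unchanged.
= HSL(319°, 13%, 23%)


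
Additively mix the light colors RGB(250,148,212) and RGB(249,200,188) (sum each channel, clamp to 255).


Additive: each channel = min(255, C₁+C₂)
R: 250+249 = 499 → 255
G: 148+200 = 348 → 255
B: 212+188 = 400 → 255
= RGB(255, 255, 255)


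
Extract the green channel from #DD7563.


Color: #DD7563
R = DD = 221
G = 75 = 117
B = 63 = 99
Green = 117


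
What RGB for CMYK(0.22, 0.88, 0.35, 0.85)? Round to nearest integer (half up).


R = 255 × (1-C) × (1-K) = 255 × 0.78 × 0.15 = 29.835 → 30
G = 255 × (1-M) × (1-K) = 255 × 0.12 × 0.15 = 4.59 → 5
B = 255 × (1-Y) × (1-K) = 255 × 0.65 × 0.15 = 24.8625 → 25
= RGB(30, 5, 25)


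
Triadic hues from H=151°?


Triadic: equally spaced at 120° intervals
H1 = 151°
H2 = (151 + 120) mod 360 = 271°
H3 = (151 + 240) mod 360 = 31°
Triadic = 151°, 271°, 31°


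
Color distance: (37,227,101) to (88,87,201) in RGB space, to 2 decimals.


d = √[(R₁-R₂)² + (G₁-G₂)² + (B₁-B₂)²]
d = √[(37-88)² + (227-87)² + (101-201)²]
d = √[2601 + 19600 + 10000]
d = √32201
d ≈ 179.45


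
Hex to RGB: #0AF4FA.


0A → 10 (R)
F4 → 244 (G)
FA → 250 (B)
= RGB(10, 244, 250)


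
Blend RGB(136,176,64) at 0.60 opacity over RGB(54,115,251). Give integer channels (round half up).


C = α×F + (1-α)×B, with 1-α = 0.40
R: 0.60×136 + 0.40×54 = 81.60 + 21.60 = 103.20 → 103
G: 0.60×176 + 0.40×115 = 105.60 + 46.00 = 151.60 → 152
B: 0.60×64 + 0.40×251 = 38.40 + 100.40 = 138.80 → 139
= RGB(103, 152, 139)


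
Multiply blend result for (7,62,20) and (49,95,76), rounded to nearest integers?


Multiply: C = A×B/255, rounded to nearest integer
R: 7×49/255 = 343/255 ≈ 1.345 → 1
G: 62×95/255 = 5890/255 ≈ 23.098 → 23
B: 20×76/255 = 1520/255 ≈ 5.961 → 6
= RGB(1, 23, 6)


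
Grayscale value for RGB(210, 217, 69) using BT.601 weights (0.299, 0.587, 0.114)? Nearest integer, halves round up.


Gray = 0.299×R + 0.587×G + 0.114×B
Gray = 0.299×210 + 0.587×217 + 0.114×69
Gray = 62.790 + 127.379 + 7.866
Gray = 198.035 → round half up → 198
Gray = 198


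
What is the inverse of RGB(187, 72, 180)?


Invert: (255-R, 255-G, 255-B)
R: 255-187 = 68
G: 255-72 = 183
B: 255-180 = 75
= RGB(68, 183, 75)


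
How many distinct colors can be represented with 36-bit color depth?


Colors = 2^bits = 2^36
= 68,719,476,736 colors


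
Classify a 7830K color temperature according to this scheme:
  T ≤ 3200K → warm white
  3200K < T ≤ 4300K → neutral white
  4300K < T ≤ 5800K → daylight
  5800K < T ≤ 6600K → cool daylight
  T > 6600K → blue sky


Temperature: 7830K
7830K > 6600K → blue sky
Classification: blue sky


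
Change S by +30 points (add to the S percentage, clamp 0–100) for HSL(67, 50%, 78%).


Original S = 50%
Adjustment = +30 percentage points
New S = 50 + (30) = 80
Clamp to [0, 100] → 80
= HSL(67°, 80%, 78%)


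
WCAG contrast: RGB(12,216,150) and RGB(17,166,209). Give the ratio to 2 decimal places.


Linearize each sRGB channel c=v/255: c/12.92 if c ≤ 0.04045 else ((c+0.055)/1.055)^2.4
L = 0.2126×R_lin + 0.7152×G_lin + 0.0722×B_lin
Color 1 (12,216,150):
  R=12: 12/255≈0.0471 > 0.04045 → ((0.0471+0.055)/1.055)^2.4 ≈ 0.00368
  G=216: 216/255≈0.8471 > 0.04045 → ((0.8471+0.055)/1.055)^2.4 ≈ 0.68669
  B=150: 150/255≈0.5882 > 0.04045 → ((0.5882+0.055)/1.055)^2.4 ≈ 0.30499
  L1 = 0.2126×0.00368 + 0.7152×0.68669 + 0.0722×0.30499 ≈ 0.51392
Color 2 (17,166,209):
  R=17: 17/255≈0.0667 > 0.04045 → ((0.0667+0.055)/1.055)^2.4 ≈ 0.00561
  G=166: 166/255≈0.6510 > 0.04045 → ((0.6510+0.055)/1.055)^2.4 ≈ 0.38133
  B=209: 209/255≈0.8196 > 0.04045 → ((0.8196+0.055)/1.055)^2.4 ≈ 0.63760
  L2 = 0.2126×0.00561 + 0.7152×0.38133 + 0.0722×0.63760 ≈ 0.31995
Lighter = 0.51392, Darker = 0.31995
Ratio = (L_lighter + 0.05) / (L_darker + 0.05)
Ratio = (0.51392 + 0.05) / (0.31995 + 0.05) = 0.56392 / 0.36995 ≈ 1.5243
Ratio ≈ 1.52:1


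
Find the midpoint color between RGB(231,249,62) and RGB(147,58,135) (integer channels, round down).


Midpoint: each channel = ⌊(C₁+C₂)/2⌋
R: ⌊(231+147)/2⌋ = 189
G: ⌊(249+58)/2⌋ = 153
B: ⌊(62+135)/2⌋ = 98
= RGB(189, 153, 98)


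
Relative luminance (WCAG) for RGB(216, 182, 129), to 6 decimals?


Linearize each channel (sRGB transfer function): c = v/255; c_lin = c/12.92 if c ≤ 0.04045, else ((c+0.055)/1.055)^2.4
  R: 216/255 ≈ 0.847059 > 0.04045 → ((0.847059+0.055)/1.055)^2.4 ≈ 0.686685
  G: 182/255 ≈ 0.713725 > 0.04045 → ((0.713725+0.055)/1.055)^2.4 ≈ 0.467784
  B: 129/255 ≈ 0.505882 > 0.04045 → ((0.505882+0.055)/1.055)^2.4 ≈ 0.219526
R_lin = 0.686685, G_lin = 0.467784, B_lin = 0.219526
L = 0.2126×R + 0.7152×G + 0.0722×B
L = 0.2126×0.686685 + 0.7152×0.467784 + 0.0722×0.219526
L ≈ 0.496398


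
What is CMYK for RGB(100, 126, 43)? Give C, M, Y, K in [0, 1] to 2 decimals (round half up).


R'=100/255≈0.3922, G'=126/255≈0.4941, B'=43/255≈0.1686
K = 1 - max(R',G',B') = 1 - 126/255 = 129/255 = 0.50588… → 0.51
(1-R'-K)/(1-K) simplifies to (max-R)/max with max = 126:
C = (126-100)/126 = 26/126 = 0.20634… → 0.21
M = (126-126)/126 = 0/126 = 0 → 0.00
Y = (126-43)/126 = 83/126 = 0.65873… → 0.66
= CMYK(0.21, 0.00, 0.66, 0.51)


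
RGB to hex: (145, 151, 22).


R = 145 → 91 (hex)
G = 151 → 97 (hex)
B = 22 → 16 (hex)
Hex = #919716


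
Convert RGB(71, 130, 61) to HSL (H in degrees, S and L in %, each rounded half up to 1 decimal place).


Normalize: R'=71/255≈0.2784, G'=130/255≈0.5098, B'=61/255≈0.2392
Max=130/255, Min=61/255, Δ=Max-Min=69/255
L = (Max+Min)/2 = (130+61)/510 = 191/510 = 0.37450… → L = 37.5%
L ≤ 0.5 → S = Δ/(Max+Min) = 69/(130+61) = 69/191 = 0.36125… → S = 36.1%
(the 1/255 factors cancel in S and H, so raw channel differences can be used)
Max is G' → H = 60 × ((B-R)/Δ + 2) = 60 × ((61-71)/69 + 2)
  -10/69 + 2 = -0.1449… + 2 = 1.8550…
  H = 60 × 1.8550… = 111.304…° → H = 111.3°
= HSL(111.3°, 36.1%, 37.5%)


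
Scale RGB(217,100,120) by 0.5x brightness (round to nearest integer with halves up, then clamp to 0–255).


Multiply each channel by 0.5, round half up, clamp to [0, 255]
R: 217×0.5 = 108.5 → round → 109
G: 100×0.5 = 50
B: 120×0.5 = 60
= RGB(109, 50, 60)


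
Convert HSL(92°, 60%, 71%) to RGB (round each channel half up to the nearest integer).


H=92°, S=0.60, L=0.71
C = (1-|2L-1|)×S = (1-|0.42|)×0.60 = 0.348
H' = H/60 = 92/60 ≈ 1.5333; X = C×(1-|H' mod 2 - 1|) = 0.1624
m = L - C/2 = 0.71 - 0.174 = 0.536
Sector ⌊H'⌋ = 1 → (R',G',B') = (0.1624, 0.348, 0.0)
RGB = ((R'+m)×255, (G'+m)×255, (B'+m)×255) = (178.092, 225.42, 136.68)
Round half up → RGB(178, 225, 137)


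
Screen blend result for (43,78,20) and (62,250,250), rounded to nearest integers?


Screen: C = 255 - (255-A)×(255-B)/255, rounded to nearest integer
R: 255 - (255-43)×(255-62)/255 = 255 - 40916/255 ≈ 255 - 160.455 = 94.545 → 95
G: 255 - (255-78)×(255-250)/255 = 255 - 885/255 ≈ 255 - 3.471 = 251.529 → 252
B: 255 - (255-20)×(255-250)/255 = 255 - 1175/255 ≈ 255 - 4.608 = 250.392 → 250
= RGB(95, 252, 250)


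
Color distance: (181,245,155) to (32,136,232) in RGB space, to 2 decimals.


d = √[(R₁-R₂)² + (G₁-G₂)² + (B₁-B₂)²]
d = √[(181-32)² + (245-136)² + (155-232)²]
d = √[22201 + 11881 + 5929]
d = √40011
d ≈ 200.03


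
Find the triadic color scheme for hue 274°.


Triadic: equally spaced at 120° intervals
H1 = 274°
H2 = (274 + 120) mod 360 = 34°
H3 = (274 + 240) mod 360 = 154°
Triadic = 274°, 34°, 154°


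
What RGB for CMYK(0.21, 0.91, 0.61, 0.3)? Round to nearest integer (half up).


R = 255 × (1-C) × (1-K) = 255 × 0.79 × 0.70 = 141.015 → 141
G = 255 × (1-M) × (1-K) = 255 × 0.09 × 0.70 = 16.065 → 16
B = 255 × (1-Y) × (1-K) = 255 × 0.39 × 0.70 = 69.615 → 70
= RGB(141, 16, 70)


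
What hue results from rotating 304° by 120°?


New hue = (H + rotation) mod 360
New hue = (304 + 120) mod 360
= 424 mod 360
= 64°


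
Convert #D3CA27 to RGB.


D3 → 211 (R)
CA → 202 (G)
27 → 39 (B)
= RGB(211, 202, 39)


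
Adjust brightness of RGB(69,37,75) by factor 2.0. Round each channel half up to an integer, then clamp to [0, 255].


Multiply each channel by 2.0, round half up, clamp to [0, 255]
R: 69×2.0 = 138
G: 37×2.0 = 74
B: 75×2.0 = 150
= RGB(138, 74, 150)


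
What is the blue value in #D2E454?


Color: #D2E454
R = D2 = 210
G = E4 = 228
B = 54 = 84
Blue = 84


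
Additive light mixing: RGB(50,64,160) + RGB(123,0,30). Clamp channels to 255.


Additive: each channel = min(255, C₁+C₂)
R: 50+123 = 173 → 173
G: 64+0 = 64 → 64
B: 160+30 = 190 → 190
= RGB(173, 64, 190)


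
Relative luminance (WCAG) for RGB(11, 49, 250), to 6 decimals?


Linearize each channel (sRGB transfer function): c = v/255; c_lin = c/12.92 if c ≤ 0.04045, else ((c+0.055)/1.055)^2.4
  R: 11/255 ≈ 0.043137 > 0.04045 → ((0.043137+0.055)/1.055)^2.4 ≈ 0.003347
  G: 49/255 ≈ 0.192157 > 0.04045 → ((0.192157+0.055)/1.055)^2.4 ≈ 0.030713
  B: 250/255 ≈ 0.980392 > 0.04045 → ((0.980392+0.055)/1.055)^2.4 ≈ 0.955973
R_lin = 0.003347, G_lin = 0.030713, B_lin = 0.955973
L = 0.2126×R + 0.7152×G + 0.0722×B
L = 0.2126×0.003347 + 0.7152×0.030713 + 0.0722×0.955973
L ≈ 0.091699


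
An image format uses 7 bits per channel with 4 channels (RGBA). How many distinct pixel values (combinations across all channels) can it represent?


Total bits = 7 bits/channel × 4 channels = 28 bits
Distinct pixel values = 2^28
= 268,435,456 pixel values


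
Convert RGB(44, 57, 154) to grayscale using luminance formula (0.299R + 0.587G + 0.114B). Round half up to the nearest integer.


Gray = 0.299×R + 0.587×G + 0.114×B
Gray = 0.299×44 + 0.587×57 + 0.114×154
Gray = 13.156 + 33.459 + 17.556
Gray = 64.171 → round half up → 64
Gray = 64


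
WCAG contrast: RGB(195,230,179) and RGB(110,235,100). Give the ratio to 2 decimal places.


Linearize each sRGB channel c=v/255: c/12.92 if c ≤ 0.04045 else ((c+0.055)/1.055)^2.4
L = 0.2126×R_lin + 0.7152×G_lin + 0.0722×B_lin
Color 1 (195,230,179):
  R=195: 195/255≈0.7647 > 0.04045 → ((0.7647+0.055)/1.055)^2.4 ≈ 0.54572
  G=230: 230/255≈0.9020 > 0.04045 → ((0.9020+0.055)/1.055)^2.4 ≈ 0.79130
  B=179: 179/255≈0.7020 > 0.04045 → ((0.7020+0.055)/1.055)^2.4 ≈ 0.45079
  L1 = 0.2126×0.54572 + 0.7152×0.79130 + 0.0722×0.45079 ≈ 0.71450
Color 2 (110,235,100):
  R=110: 110/255≈0.4314 > 0.04045 → ((0.4314+0.055)/1.055)^2.4 ≈ 0.15593
  G=235: 235/255≈0.9216 > 0.04045 → ((0.9216+0.055)/1.055)^2.4 ≈ 0.83077
  B=100: 100/255≈0.3922 > 0.04045 → ((0.3922+0.055)/1.055)^2.4 ≈ 0.12744
  L2 = 0.2126×0.15593 + 0.7152×0.83077 + 0.0722×0.12744 ≈ 0.63652
Lighter = 0.71450, Darker = 0.63652
Ratio = (L_lighter + 0.05) / (L_darker + 0.05)
Ratio = (0.71450 + 0.05) / (0.63652 + 0.05) = 0.76450 / 0.68652 ≈ 1.1136
Ratio ≈ 1.11:1


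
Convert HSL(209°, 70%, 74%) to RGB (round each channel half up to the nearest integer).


H=209°, S=0.70, L=0.74
C = (1-|2L-1|)×S = (1-|0.48|)×0.70 = 0.364
H' = H/60 = 209/60 ≈ 3.4833; X = C×(1-|H' mod 2 - 1|) ≈ 0.1881
m = L - C/2 = 0.74 - 0.182 = 0.558
Sector ⌊H'⌋ = 3 → (R',G',B') = (0.0, ≈0.1881, 0.364)
RGB = ((R'+m)×255, (G'+m)×255, (B'+m)×255) = (142.29, 190.247, 235.11)
Round half up → RGB(142, 190, 235)


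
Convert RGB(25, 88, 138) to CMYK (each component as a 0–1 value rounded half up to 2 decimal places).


R'=25/255≈0.0980, G'=88/255≈0.3451, B'=138/255≈0.5412
K = 1 - max(R',G',B') = 1 - 138/255 = 117/255 = 0.45882… → 0.46
(1-R'-K)/(1-K) simplifies to (max-R)/max with max = 138:
C = (138-25)/138 = 113/138 = 0.81884… → 0.82
M = (138-88)/138 = 50/138 = 0.36231… → 0.36
Y = (138-138)/138 = 0/138 = 0 → 0.00
= CMYK(0.82, 0.36, 0.00, 0.46)


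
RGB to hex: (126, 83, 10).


R = 126 → 7E (hex)
G = 83 → 53 (hex)
B = 10 → 0A (hex)
Hex = #7E530A


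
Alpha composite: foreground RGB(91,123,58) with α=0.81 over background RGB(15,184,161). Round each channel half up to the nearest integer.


C = α×F + (1-α)×B, with 1-α = 0.19
R: 0.81×91 + 0.19×15 = 73.71 + 2.85 = 76.56 → 77
G: 0.81×123 + 0.19×184 = 99.63 + 34.96 = 134.59 → 135
B: 0.81×58 + 0.19×161 = 46.98 + 30.59 = 77.57 → 78
= RGB(77, 135, 78)


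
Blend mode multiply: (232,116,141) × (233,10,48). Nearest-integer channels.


Multiply: C = A×B/255, rounded to nearest integer
R: 232×233/255 = 54056/255 ≈ 211.984 → 212
G: 116×10/255 = 1160/255 ≈ 4.549 → 5
B: 141×48/255 = 6768/255 ≈ 26.541 → 27
= RGB(212, 5, 27)


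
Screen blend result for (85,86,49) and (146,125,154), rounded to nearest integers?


Screen: C = 255 - (255-A)×(255-B)/255, rounded to nearest integer
R: 255 - (255-85)×(255-146)/255 = 255 - 18530/255 ≈ 255 - 72.667 = 182.333 → 182
G: 255 - (255-86)×(255-125)/255 = 255 - 21970/255 ≈ 255 - 86.157 = 168.843 → 169
B: 255 - (255-49)×(255-154)/255 = 255 - 20806/255 ≈ 255 - 81.592 = 173.408 → 173
= RGB(182, 169, 173)


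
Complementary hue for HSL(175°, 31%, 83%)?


Complement = opposite side of color wheel = hue + 180°
H' = (175 + 180) mod 360 = 355°
S and L unchanged.
= HSL(355°, 31%, 83%)


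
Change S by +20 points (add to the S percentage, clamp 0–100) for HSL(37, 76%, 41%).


Original S = 76%
Adjustment = +20 percentage points
New S = 76 + (20) = 96
Clamp to [0, 100] → 96
= HSL(37°, 96%, 41%)


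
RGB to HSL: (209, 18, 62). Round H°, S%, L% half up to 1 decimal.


Normalize: R'=209/255≈0.8196, G'=18/255≈0.0706, B'=62/255≈0.2431
Max=209/255, Min=18/255, Δ=Max-Min=191/255
L = (Max+Min)/2 = (209+18)/510 = 227/510 = 0.44509… → L = 44.5%
L ≤ 0.5 → S = Δ/(Max+Min) = 191/(209+18) = 191/227 = 0.84140… → S = 84.1%
(the 1/255 factors cancel in S and H, so raw channel differences can be used)
Max is R' → H = 60 × (((G-B)/Δ) mod 6) = 60 × (((18-62)/191) mod 6)
  (-44)/191 = -0.2303…; negative, so add 6 → 5.7696…
  H = 60 × 5.7696… = 346.178…° → H = 346.2°
= HSL(346.2°, 84.1%, 44.5%)


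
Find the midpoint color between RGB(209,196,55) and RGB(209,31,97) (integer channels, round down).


Midpoint: each channel = ⌊(C₁+C₂)/2⌋
R: ⌊(209+209)/2⌋ = 209
G: ⌊(196+31)/2⌋ = 113
B: ⌊(55+97)/2⌋ = 76
= RGB(209, 113, 76)


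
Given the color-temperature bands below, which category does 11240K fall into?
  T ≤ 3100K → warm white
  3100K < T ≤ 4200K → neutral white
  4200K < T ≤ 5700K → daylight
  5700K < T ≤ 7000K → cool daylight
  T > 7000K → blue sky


Temperature: 11240K
11240K > 7000K → blue sky
Classification: blue sky


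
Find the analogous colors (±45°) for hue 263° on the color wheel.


Base hue: 263°
Left analog: (263 - 45) mod 360 = 218°
Right analog: (263 + 45) mod 360 = 308°
Analogous hues = 218° and 308°


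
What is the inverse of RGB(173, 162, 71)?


Invert: (255-R, 255-G, 255-B)
R: 255-173 = 82
G: 255-162 = 93
B: 255-71 = 184
= RGB(82, 93, 184)


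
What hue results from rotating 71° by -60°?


New hue = (H + rotation) mod 360
New hue = (71 -60) mod 360
= 11 mod 360
= 11°


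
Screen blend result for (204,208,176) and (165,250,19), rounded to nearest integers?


Screen: C = 255 - (255-A)×(255-B)/255, rounded to nearest integer
R: 255 - (255-204)×(255-165)/255 = 255 - 4590/255 ≈ 255 - 18.000 = 237.000 → 237
G: 255 - (255-208)×(255-250)/255 = 255 - 235/255 ≈ 255 - 0.922 = 254.078 → 254
B: 255 - (255-176)×(255-19)/255 = 255 - 18644/255 ≈ 255 - 73.114 = 181.886 → 182
= RGB(237, 254, 182)


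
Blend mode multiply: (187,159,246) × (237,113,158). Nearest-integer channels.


Multiply: C = A×B/255, rounded to nearest integer
R: 187×237/255 = 44319/255 ≈ 173.800 → 174
G: 159×113/255 = 17967/255 ≈ 70.459 → 70
B: 246×158/255 = 38868/255 ≈ 152.424 → 152
= RGB(174, 70, 152)


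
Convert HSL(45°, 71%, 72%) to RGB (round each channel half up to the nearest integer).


H=45°, S=0.71, L=0.72
C = (1-|2L-1|)×S = (1-|0.44|)×0.71 = 0.3976
H' = H/60 = 45/60 ≈ 0.7500; X = C×(1-|H' mod 2 - 1|) = 0.2982
m = L - C/2 = 0.72 - 0.1988 = 0.5212
Sector ⌊H'⌋ = 0 → (R',G',B') = (0.3976, 0.2982, 0.0)
RGB = ((R'+m)×255, (G'+m)×255, (B'+m)×255) = (234.294, 208.947, 132.906)
Round half up → RGB(234, 209, 133)


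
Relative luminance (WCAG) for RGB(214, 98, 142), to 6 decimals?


Linearize each channel (sRGB transfer function): c = v/255; c_lin = c/12.92 if c ≤ 0.04045, else ((c+0.055)/1.055)^2.4
  R: 214/255 ≈ 0.839216 > 0.04045 → ((0.839216+0.055)/1.055)^2.4 ≈ 0.672443
  G: 98/255 ≈ 0.384314 > 0.04045 → ((0.384314+0.055)/1.055)^2.4 ≈ 0.122139
  B: 142/255 ≈ 0.556863 > 0.04045 → ((0.556863+0.055)/1.055)^2.4 ≈ 0.270498
R_lin = 0.672443, G_lin = 0.122139, B_lin = 0.270498
L = 0.2126×R + 0.7152×G + 0.0722×B
L = 0.2126×0.672443 + 0.7152×0.122139 + 0.0722×0.270498
L ≈ 0.249845


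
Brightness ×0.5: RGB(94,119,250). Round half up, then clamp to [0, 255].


Multiply each channel by 0.5, round half up, clamp to [0, 255]
R: 94×0.5 = 47
G: 119×0.5 = 59.5 → round → 60
B: 250×0.5 = 125
= RGB(47, 60, 125)


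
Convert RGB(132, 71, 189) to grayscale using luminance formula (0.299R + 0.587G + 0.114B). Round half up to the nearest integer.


Gray = 0.299×R + 0.587×G + 0.114×B
Gray = 0.299×132 + 0.587×71 + 0.114×189
Gray = 39.468 + 41.677 + 21.546
Gray = 102.691 → round half up → 103
Gray = 103


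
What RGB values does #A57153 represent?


A5 → 165 (R)
71 → 113 (G)
53 → 83 (B)
= RGB(165, 113, 83)


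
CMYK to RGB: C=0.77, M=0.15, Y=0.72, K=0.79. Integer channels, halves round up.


R = 255 × (1-C) × (1-K) = 255 × 0.23 × 0.21 = 12.3165 → 12
G = 255 × (1-M) × (1-K) = 255 × 0.85 × 0.21 = 45.5175 → 46
B = 255 × (1-Y) × (1-K) = 255 × 0.28 × 0.21 = 14.994 → 15
= RGB(12, 46, 15)


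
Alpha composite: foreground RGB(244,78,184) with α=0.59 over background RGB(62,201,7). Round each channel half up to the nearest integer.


C = α×F + (1-α)×B, with 1-α = 0.41
R: 0.59×244 + 0.41×62 = 143.96 + 25.42 = 169.38 → 169
G: 0.59×78 + 0.41×201 = 46.02 + 82.41 = 128.43 → 128
B: 0.59×184 + 0.41×7 = 108.56 + 2.87 = 111.43 → 111
= RGB(169, 128, 111)


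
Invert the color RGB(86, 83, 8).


Invert: (255-R, 255-G, 255-B)
R: 255-86 = 169
G: 255-83 = 172
B: 255-8 = 247
= RGB(169, 172, 247)


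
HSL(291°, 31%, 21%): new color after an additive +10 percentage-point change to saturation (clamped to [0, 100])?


Original S = 31%
Adjustment = +10 percentage points
New S = 31 + (10) = 41
Clamp to [0, 100] → 41
= HSL(291°, 41%, 21%)


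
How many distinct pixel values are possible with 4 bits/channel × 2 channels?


Total bits = 4 bits/channel × 2 channels = 8 bits
Distinct pixel values = 2^8
= 256 pixel values


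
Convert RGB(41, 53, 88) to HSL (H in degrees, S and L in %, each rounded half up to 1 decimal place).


Normalize: R'=41/255≈0.1608, G'=53/255≈0.2078, B'=88/255≈0.3451
Max=88/255, Min=41/255, Δ=Max-Min=47/255
L = (Max+Min)/2 = (88+41)/510 = 129/510 = 0.25294… → L = 25.3%
L ≤ 0.5 → S = Δ/(Max+Min) = 47/(88+41) = 47/129 = 0.36434… → S = 36.4%
(the 1/255 factors cancel in S and H, so raw channel differences can be used)
Max is B' → H = 60 × ((R-G)/Δ + 4) = 60 × ((41-53)/47 + 4)
  -12/47 + 4 = -0.2553… + 4 = 3.7446…
  H = 60 × 3.7446… = 224.680…° → H = 224.7°
= HSL(224.7°, 36.4%, 25.3%)
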